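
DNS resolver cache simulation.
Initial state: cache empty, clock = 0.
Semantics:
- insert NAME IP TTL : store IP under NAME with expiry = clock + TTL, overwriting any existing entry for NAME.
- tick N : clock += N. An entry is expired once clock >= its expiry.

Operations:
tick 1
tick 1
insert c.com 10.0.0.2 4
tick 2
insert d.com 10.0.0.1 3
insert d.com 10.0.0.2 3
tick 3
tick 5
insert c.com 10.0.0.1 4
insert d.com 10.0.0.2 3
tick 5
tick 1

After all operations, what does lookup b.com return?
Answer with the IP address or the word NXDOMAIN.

Op 1: tick 1 -> clock=1.
Op 2: tick 1 -> clock=2.
Op 3: insert c.com -> 10.0.0.2 (expiry=2+4=6). clock=2
Op 4: tick 2 -> clock=4.
Op 5: insert d.com -> 10.0.0.1 (expiry=4+3=7). clock=4
Op 6: insert d.com -> 10.0.0.2 (expiry=4+3=7). clock=4
Op 7: tick 3 -> clock=7. purged={c.com,d.com}
Op 8: tick 5 -> clock=12.
Op 9: insert c.com -> 10.0.0.1 (expiry=12+4=16). clock=12
Op 10: insert d.com -> 10.0.0.2 (expiry=12+3=15). clock=12
Op 11: tick 5 -> clock=17. purged={c.com,d.com}
Op 12: tick 1 -> clock=18.
lookup b.com: not in cache (expired or never inserted)

Answer: NXDOMAIN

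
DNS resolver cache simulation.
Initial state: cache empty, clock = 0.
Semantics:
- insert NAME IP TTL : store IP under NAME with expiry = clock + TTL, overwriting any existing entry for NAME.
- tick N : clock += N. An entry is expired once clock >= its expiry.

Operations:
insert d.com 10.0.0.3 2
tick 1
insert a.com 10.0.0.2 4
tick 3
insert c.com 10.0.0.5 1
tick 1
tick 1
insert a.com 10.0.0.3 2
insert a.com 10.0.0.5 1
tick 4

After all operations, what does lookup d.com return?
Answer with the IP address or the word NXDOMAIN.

Op 1: insert d.com -> 10.0.0.3 (expiry=0+2=2). clock=0
Op 2: tick 1 -> clock=1.
Op 3: insert a.com -> 10.0.0.2 (expiry=1+4=5). clock=1
Op 4: tick 3 -> clock=4. purged={d.com}
Op 5: insert c.com -> 10.0.0.5 (expiry=4+1=5). clock=4
Op 6: tick 1 -> clock=5. purged={a.com,c.com}
Op 7: tick 1 -> clock=6.
Op 8: insert a.com -> 10.0.0.3 (expiry=6+2=8). clock=6
Op 9: insert a.com -> 10.0.0.5 (expiry=6+1=7). clock=6
Op 10: tick 4 -> clock=10. purged={a.com}
lookup d.com: not in cache (expired or never inserted)

Answer: NXDOMAIN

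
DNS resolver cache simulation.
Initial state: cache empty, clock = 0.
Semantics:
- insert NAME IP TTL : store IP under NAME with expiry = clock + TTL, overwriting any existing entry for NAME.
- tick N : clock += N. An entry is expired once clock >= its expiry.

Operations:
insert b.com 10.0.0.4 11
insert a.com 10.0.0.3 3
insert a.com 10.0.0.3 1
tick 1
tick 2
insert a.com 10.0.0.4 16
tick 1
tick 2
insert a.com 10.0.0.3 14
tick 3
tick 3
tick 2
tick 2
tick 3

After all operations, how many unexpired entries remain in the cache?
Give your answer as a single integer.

Op 1: insert b.com -> 10.0.0.4 (expiry=0+11=11). clock=0
Op 2: insert a.com -> 10.0.0.3 (expiry=0+3=3). clock=0
Op 3: insert a.com -> 10.0.0.3 (expiry=0+1=1). clock=0
Op 4: tick 1 -> clock=1. purged={a.com}
Op 5: tick 2 -> clock=3.
Op 6: insert a.com -> 10.0.0.4 (expiry=3+16=19). clock=3
Op 7: tick 1 -> clock=4.
Op 8: tick 2 -> clock=6.
Op 9: insert a.com -> 10.0.0.3 (expiry=6+14=20). clock=6
Op 10: tick 3 -> clock=9.
Op 11: tick 3 -> clock=12. purged={b.com}
Op 12: tick 2 -> clock=14.
Op 13: tick 2 -> clock=16.
Op 14: tick 3 -> clock=19.
Final cache (unexpired): {a.com} -> size=1

Answer: 1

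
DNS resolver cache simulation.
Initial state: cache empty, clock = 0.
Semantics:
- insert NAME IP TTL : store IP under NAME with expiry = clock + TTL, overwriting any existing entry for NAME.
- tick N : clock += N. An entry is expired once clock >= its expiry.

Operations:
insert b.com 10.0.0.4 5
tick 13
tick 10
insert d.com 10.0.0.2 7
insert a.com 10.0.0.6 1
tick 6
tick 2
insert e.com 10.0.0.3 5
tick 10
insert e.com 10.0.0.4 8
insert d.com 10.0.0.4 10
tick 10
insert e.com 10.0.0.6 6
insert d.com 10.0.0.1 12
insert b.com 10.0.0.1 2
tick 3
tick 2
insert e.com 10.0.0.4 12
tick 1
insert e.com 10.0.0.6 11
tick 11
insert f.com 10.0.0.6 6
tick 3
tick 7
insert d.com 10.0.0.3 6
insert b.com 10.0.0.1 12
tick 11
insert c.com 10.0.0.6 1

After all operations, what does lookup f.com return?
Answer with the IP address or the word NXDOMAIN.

Answer: NXDOMAIN

Derivation:
Op 1: insert b.com -> 10.0.0.4 (expiry=0+5=5). clock=0
Op 2: tick 13 -> clock=13. purged={b.com}
Op 3: tick 10 -> clock=23.
Op 4: insert d.com -> 10.0.0.2 (expiry=23+7=30). clock=23
Op 5: insert a.com -> 10.0.0.6 (expiry=23+1=24). clock=23
Op 6: tick 6 -> clock=29. purged={a.com}
Op 7: tick 2 -> clock=31. purged={d.com}
Op 8: insert e.com -> 10.0.0.3 (expiry=31+5=36). clock=31
Op 9: tick 10 -> clock=41. purged={e.com}
Op 10: insert e.com -> 10.0.0.4 (expiry=41+8=49). clock=41
Op 11: insert d.com -> 10.0.0.4 (expiry=41+10=51). clock=41
Op 12: tick 10 -> clock=51. purged={d.com,e.com}
Op 13: insert e.com -> 10.0.0.6 (expiry=51+6=57). clock=51
Op 14: insert d.com -> 10.0.0.1 (expiry=51+12=63). clock=51
Op 15: insert b.com -> 10.0.0.1 (expiry=51+2=53). clock=51
Op 16: tick 3 -> clock=54. purged={b.com}
Op 17: tick 2 -> clock=56.
Op 18: insert e.com -> 10.0.0.4 (expiry=56+12=68). clock=56
Op 19: tick 1 -> clock=57.
Op 20: insert e.com -> 10.0.0.6 (expiry=57+11=68). clock=57
Op 21: tick 11 -> clock=68. purged={d.com,e.com}
Op 22: insert f.com -> 10.0.0.6 (expiry=68+6=74). clock=68
Op 23: tick 3 -> clock=71.
Op 24: tick 7 -> clock=78. purged={f.com}
Op 25: insert d.com -> 10.0.0.3 (expiry=78+6=84). clock=78
Op 26: insert b.com -> 10.0.0.1 (expiry=78+12=90). clock=78
Op 27: tick 11 -> clock=89. purged={d.com}
Op 28: insert c.com -> 10.0.0.6 (expiry=89+1=90). clock=89
lookup f.com: not in cache (expired or never inserted)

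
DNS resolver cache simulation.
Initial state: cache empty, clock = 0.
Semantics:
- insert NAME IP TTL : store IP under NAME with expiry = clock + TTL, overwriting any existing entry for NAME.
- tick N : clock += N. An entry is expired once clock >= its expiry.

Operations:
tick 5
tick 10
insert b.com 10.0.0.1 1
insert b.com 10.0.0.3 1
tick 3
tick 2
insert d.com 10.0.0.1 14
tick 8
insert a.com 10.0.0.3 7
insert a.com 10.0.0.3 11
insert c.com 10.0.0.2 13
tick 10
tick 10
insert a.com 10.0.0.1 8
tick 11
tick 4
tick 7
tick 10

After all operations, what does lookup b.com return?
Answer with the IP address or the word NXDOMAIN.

Op 1: tick 5 -> clock=5.
Op 2: tick 10 -> clock=15.
Op 3: insert b.com -> 10.0.0.1 (expiry=15+1=16). clock=15
Op 4: insert b.com -> 10.0.0.3 (expiry=15+1=16). clock=15
Op 5: tick 3 -> clock=18. purged={b.com}
Op 6: tick 2 -> clock=20.
Op 7: insert d.com -> 10.0.0.1 (expiry=20+14=34). clock=20
Op 8: tick 8 -> clock=28.
Op 9: insert a.com -> 10.0.0.3 (expiry=28+7=35). clock=28
Op 10: insert a.com -> 10.0.0.3 (expiry=28+11=39). clock=28
Op 11: insert c.com -> 10.0.0.2 (expiry=28+13=41). clock=28
Op 12: tick 10 -> clock=38. purged={d.com}
Op 13: tick 10 -> clock=48. purged={a.com,c.com}
Op 14: insert a.com -> 10.0.0.1 (expiry=48+8=56). clock=48
Op 15: tick 11 -> clock=59. purged={a.com}
Op 16: tick 4 -> clock=63.
Op 17: tick 7 -> clock=70.
Op 18: tick 10 -> clock=80.
lookup b.com: not in cache (expired or never inserted)

Answer: NXDOMAIN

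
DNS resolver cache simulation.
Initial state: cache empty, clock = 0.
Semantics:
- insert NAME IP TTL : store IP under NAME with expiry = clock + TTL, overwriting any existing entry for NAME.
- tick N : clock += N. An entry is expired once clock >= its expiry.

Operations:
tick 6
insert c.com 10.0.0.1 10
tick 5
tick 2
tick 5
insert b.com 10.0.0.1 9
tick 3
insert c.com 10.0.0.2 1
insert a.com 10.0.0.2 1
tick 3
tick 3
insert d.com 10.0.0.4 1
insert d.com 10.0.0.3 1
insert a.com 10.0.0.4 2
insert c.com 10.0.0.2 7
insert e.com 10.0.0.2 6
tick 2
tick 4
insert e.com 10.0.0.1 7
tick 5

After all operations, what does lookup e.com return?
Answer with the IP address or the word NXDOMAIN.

Answer: 10.0.0.1

Derivation:
Op 1: tick 6 -> clock=6.
Op 2: insert c.com -> 10.0.0.1 (expiry=6+10=16). clock=6
Op 3: tick 5 -> clock=11.
Op 4: tick 2 -> clock=13.
Op 5: tick 5 -> clock=18. purged={c.com}
Op 6: insert b.com -> 10.0.0.1 (expiry=18+9=27). clock=18
Op 7: tick 3 -> clock=21.
Op 8: insert c.com -> 10.0.0.2 (expiry=21+1=22). clock=21
Op 9: insert a.com -> 10.0.0.2 (expiry=21+1=22). clock=21
Op 10: tick 3 -> clock=24. purged={a.com,c.com}
Op 11: tick 3 -> clock=27. purged={b.com}
Op 12: insert d.com -> 10.0.0.4 (expiry=27+1=28). clock=27
Op 13: insert d.com -> 10.0.0.3 (expiry=27+1=28). clock=27
Op 14: insert a.com -> 10.0.0.4 (expiry=27+2=29). clock=27
Op 15: insert c.com -> 10.0.0.2 (expiry=27+7=34). clock=27
Op 16: insert e.com -> 10.0.0.2 (expiry=27+6=33). clock=27
Op 17: tick 2 -> clock=29. purged={a.com,d.com}
Op 18: tick 4 -> clock=33. purged={e.com}
Op 19: insert e.com -> 10.0.0.1 (expiry=33+7=40). clock=33
Op 20: tick 5 -> clock=38. purged={c.com}
lookup e.com: present, ip=10.0.0.1 expiry=40 > clock=38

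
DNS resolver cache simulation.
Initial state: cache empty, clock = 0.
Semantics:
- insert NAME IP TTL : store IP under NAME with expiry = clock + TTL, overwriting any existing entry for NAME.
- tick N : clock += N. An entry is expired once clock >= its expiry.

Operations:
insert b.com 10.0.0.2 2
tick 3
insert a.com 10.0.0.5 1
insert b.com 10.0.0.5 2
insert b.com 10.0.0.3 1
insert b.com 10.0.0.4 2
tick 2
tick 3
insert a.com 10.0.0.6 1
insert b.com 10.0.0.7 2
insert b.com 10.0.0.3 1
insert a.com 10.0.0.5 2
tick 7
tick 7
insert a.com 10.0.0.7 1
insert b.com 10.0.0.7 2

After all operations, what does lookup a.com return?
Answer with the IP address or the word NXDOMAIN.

Answer: 10.0.0.7

Derivation:
Op 1: insert b.com -> 10.0.0.2 (expiry=0+2=2). clock=0
Op 2: tick 3 -> clock=3. purged={b.com}
Op 3: insert a.com -> 10.0.0.5 (expiry=3+1=4). clock=3
Op 4: insert b.com -> 10.0.0.5 (expiry=3+2=5). clock=3
Op 5: insert b.com -> 10.0.0.3 (expiry=3+1=4). clock=3
Op 6: insert b.com -> 10.0.0.4 (expiry=3+2=5). clock=3
Op 7: tick 2 -> clock=5. purged={a.com,b.com}
Op 8: tick 3 -> clock=8.
Op 9: insert a.com -> 10.0.0.6 (expiry=8+1=9). clock=8
Op 10: insert b.com -> 10.0.0.7 (expiry=8+2=10). clock=8
Op 11: insert b.com -> 10.0.0.3 (expiry=8+1=9). clock=8
Op 12: insert a.com -> 10.0.0.5 (expiry=8+2=10). clock=8
Op 13: tick 7 -> clock=15. purged={a.com,b.com}
Op 14: tick 7 -> clock=22.
Op 15: insert a.com -> 10.0.0.7 (expiry=22+1=23). clock=22
Op 16: insert b.com -> 10.0.0.7 (expiry=22+2=24). clock=22
lookup a.com: present, ip=10.0.0.7 expiry=23 > clock=22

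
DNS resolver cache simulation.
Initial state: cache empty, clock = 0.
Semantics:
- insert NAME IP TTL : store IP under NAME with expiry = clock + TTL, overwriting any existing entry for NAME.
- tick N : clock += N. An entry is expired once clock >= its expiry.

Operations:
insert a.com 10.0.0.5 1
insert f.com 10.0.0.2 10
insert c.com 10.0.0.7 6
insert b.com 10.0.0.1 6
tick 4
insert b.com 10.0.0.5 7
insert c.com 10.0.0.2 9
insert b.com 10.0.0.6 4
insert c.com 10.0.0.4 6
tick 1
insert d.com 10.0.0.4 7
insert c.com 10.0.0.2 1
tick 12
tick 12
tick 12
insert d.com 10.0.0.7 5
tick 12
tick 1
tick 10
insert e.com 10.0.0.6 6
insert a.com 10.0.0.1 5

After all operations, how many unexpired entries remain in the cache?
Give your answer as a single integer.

Op 1: insert a.com -> 10.0.0.5 (expiry=0+1=1). clock=0
Op 2: insert f.com -> 10.0.0.2 (expiry=0+10=10). clock=0
Op 3: insert c.com -> 10.0.0.7 (expiry=0+6=6). clock=0
Op 4: insert b.com -> 10.0.0.1 (expiry=0+6=6). clock=0
Op 5: tick 4 -> clock=4. purged={a.com}
Op 6: insert b.com -> 10.0.0.5 (expiry=4+7=11). clock=4
Op 7: insert c.com -> 10.0.0.2 (expiry=4+9=13). clock=4
Op 8: insert b.com -> 10.0.0.6 (expiry=4+4=8). clock=4
Op 9: insert c.com -> 10.0.0.4 (expiry=4+6=10). clock=4
Op 10: tick 1 -> clock=5.
Op 11: insert d.com -> 10.0.0.4 (expiry=5+7=12). clock=5
Op 12: insert c.com -> 10.0.0.2 (expiry=5+1=6). clock=5
Op 13: tick 12 -> clock=17. purged={b.com,c.com,d.com,f.com}
Op 14: tick 12 -> clock=29.
Op 15: tick 12 -> clock=41.
Op 16: insert d.com -> 10.0.0.7 (expiry=41+5=46). clock=41
Op 17: tick 12 -> clock=53. purged={d.com}
Op 18: tick 1 -> clock=54.
Op 19: tick 10 -> clock=64.
Op 20: insert e.com -> 10.0.0.6 (expiry=64+6=70). clock=64
Op 21: insert a.com -> 10.0.0.1 (expiry=64+5=69). clock=64
Final cache (unexpired): {a.com,e.com} -> size=2

Answer: 2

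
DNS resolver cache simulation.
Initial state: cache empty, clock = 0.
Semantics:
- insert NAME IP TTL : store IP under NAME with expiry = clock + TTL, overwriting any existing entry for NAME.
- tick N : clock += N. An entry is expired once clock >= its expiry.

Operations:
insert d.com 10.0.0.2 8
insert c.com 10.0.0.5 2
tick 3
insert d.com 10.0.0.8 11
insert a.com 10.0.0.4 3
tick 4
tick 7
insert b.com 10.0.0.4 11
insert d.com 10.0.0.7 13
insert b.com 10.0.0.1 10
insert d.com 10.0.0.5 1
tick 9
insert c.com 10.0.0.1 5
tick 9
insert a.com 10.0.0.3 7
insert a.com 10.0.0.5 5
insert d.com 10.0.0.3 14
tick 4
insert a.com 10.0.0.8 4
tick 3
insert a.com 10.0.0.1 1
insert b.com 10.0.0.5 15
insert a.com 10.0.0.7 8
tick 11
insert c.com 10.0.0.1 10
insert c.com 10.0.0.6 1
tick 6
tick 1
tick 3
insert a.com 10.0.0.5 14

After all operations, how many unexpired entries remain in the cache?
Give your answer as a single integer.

Answer: 1

Derivation:
Op 1: insert d.com -> 10.0.0.2 (expiry=0+8=8). clock=0
Op 2: insert c.com -> 10.0.0.5 (expiry=0+2=2). clock=0
Op 3: tick 3 -> clock=3. purged={c.com}
Op 4: insert d.com -> 10.0.0.8 (expiry=3+11=14). clock=3
Op 5: insert a.com -> 10.0.0.4 (expiry=3+3=6). clock=3
Op 6: tick 4 -> clock=7. purged={a.com}
Op 7: tick 7 -> clock=14. purged={d.com}
Op 8: insert b.com -> 10.0.0.4 (expiry=14+11=25). clock=14
Op 9: insert d.com -> 10.0.0.7 (expiry=14+13=27). clock=14
Op 10: insert b.com -> 10.0.0.1 (expiry=14+10=24). clock=14
Op 11: insert d.com -> 10.0.0.5 (expiry=14+1=15). clock=14
Op 12: tick 9 -> clock=23. purged={d.com}
Op 13: insert c.com -> 10.0.0.1 (expiry=23+5=28). clock=23
Op 14: tick 9 -> clock=32. purged={b.com,c.com}
Op 15: insert a.com -> 10.0.0.3 (expiry=32+7=39). clock=32
Op 16: insert a.com -> 10.0.0.5 (expiry=32+5=37). clock=32
Op 17: insert d.com -> 10.0.0.3 (expiry=32+14=46). clock=32
Op 18: tick 4 -> clock=36.
Op 19: insert a.com -> 10.0.0.8 (expiry=36+4=40). clock=36
Op 20: tick 3 -> clock=39.
Op 21: insert a.com -> 10.0.0.1 (expiry=39+1=40). clock=39
Op 22: insert b.com -> 10.0.0.5 (expiry=39+15=54). clock=39
Op 23: insert a.com -> 10.0.0.7 (expiry=39+8=47). clock=39
Op 24: tick 11 -> clock=50. purged={a.com,d.com}
Op 25: insert c.com -> 10.0.0.1 (expiry=50+10=60). clock=50
Op 26: insert c.com -> 10.0.0.6 (expiry=50+1=51). clock=50
Op 27: tick 6 -> clock=56. purged={b.com,c.com}
Op 28: tick 1 -> clock=57.
Op 29: tick 3 -> clock=60.
Op 30: insert a.com -> 10.0.0.5 (expiry=60+14=74). clock=60
Final cache (unexpired): {a.com} -> size=1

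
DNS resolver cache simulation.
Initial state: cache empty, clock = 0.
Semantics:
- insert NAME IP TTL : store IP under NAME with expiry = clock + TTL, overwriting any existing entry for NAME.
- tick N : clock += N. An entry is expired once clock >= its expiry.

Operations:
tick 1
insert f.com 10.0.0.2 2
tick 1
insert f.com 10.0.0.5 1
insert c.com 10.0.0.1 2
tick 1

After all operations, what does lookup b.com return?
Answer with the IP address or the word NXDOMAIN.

Op 1: tick 1 -> clock=1.
Op 2: insert f.com -> 10.0.0.2 (expiry=1+2=3). clock=1
Op 3: tick 1 -> clock=2.
Op 4: insert f.com -> 10.0.0.5 (expiry=2+1=3). clock=2
Op 5: insert c.com -> 10.0.0.1 (expiry=2+2=4). clock=2
Op 6: tick 1 -> clock=3. purged={f.com}
lookup b.com: not in cache (expired or never inserted)

Answer: NXDOMAIN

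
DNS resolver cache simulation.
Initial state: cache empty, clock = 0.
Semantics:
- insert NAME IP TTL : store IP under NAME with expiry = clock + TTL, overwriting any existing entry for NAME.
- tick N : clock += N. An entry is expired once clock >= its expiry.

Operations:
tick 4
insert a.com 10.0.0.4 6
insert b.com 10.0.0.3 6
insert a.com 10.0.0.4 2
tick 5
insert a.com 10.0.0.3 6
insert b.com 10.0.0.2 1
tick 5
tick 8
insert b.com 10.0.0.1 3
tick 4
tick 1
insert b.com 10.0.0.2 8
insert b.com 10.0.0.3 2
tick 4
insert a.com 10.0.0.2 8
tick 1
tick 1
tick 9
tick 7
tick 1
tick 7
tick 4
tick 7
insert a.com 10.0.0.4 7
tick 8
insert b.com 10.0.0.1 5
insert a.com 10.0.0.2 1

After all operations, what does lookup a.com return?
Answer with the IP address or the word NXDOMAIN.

Answer: 10.0.0.2

Derivation:
Op 1: tick 4 -> clock=4.
Op 2: insert a.com -> 10.0.0.4 (expiry=4+6=10). clock=4
Op 3: insert b.com -> 10.0.0.3 (expiry=4+6=10). clock=4
Op 4: insert a.com -> 10.0.0.4 (expiry=4+2=6). clock=4
Op 5: tick 5 -> clock=9. purged={a.com}
Op 6: insert a.com -> 10.0.0.3 (expiry=9+6=15). clock=9
Op 7: insert b.com -> 10.0.0.2 (expiry=9+1=10). clock=9
Op 8: tick 5 -> clock=14. purged={b.com}
Op 9: tick 8 -> clock=22. purged={a.com}
Op 10: insert b.com -> 10.0.0.1 (expiry=22+3=25). clock=22
Op 11: tick 4 -> clock=26. purged={b.com}
Op 12: tick 1 -> clock=27.
Op 13: insert b.com -> 10.0.0.2 (expiry=27+8=35). clock=27
Op 14: insert b.com -> 10.0.0.3 (expiry=27+2=29). clock=27
Op 15: tick 4 -> clock=31. purged={b.com}
Op 16: insert a.com -> 10.0.0.2 (expiry=31+8=39). clock=31
Op 17: tick 1 -> clock=32.
Op 18: tick 1 -> clock=33.
Op 19: tick 9 -> clock=42. purged={a.com}
Op 20: tick 7 -> clock=49.
Op 21: tick 1 -> clock=50.
Op 22: tick 7 -> clock=57.
Op 23: tick 4 -> clock=61.
Op 24: tick 7 -> clock=68.
Op 25: insert a.com -> 10.0.0.4 (expiry=68+7=75). clock=68
Op 26: tick 8 -> clock=76. purged={a.com}
Op 27: insert b.com -> 10.0.0.1 (expiry=76+5=81). clock=76
Op 28: insert a.com -> 10.0.0.2 (expiry=76+1=77). clock=76
lookup a.com: present, ip=10.0.0.2 expiry=77 > clock=76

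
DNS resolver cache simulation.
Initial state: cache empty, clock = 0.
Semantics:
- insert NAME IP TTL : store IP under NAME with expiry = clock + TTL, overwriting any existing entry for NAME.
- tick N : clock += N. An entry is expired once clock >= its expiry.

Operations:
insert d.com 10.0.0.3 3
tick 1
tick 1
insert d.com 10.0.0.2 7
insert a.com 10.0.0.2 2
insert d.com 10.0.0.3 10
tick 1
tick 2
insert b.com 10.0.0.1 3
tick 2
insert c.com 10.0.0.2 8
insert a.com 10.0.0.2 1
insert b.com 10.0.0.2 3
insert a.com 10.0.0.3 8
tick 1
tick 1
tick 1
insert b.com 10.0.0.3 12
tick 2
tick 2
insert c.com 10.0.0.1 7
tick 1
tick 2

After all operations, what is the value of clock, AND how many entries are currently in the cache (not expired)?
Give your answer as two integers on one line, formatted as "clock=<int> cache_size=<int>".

Op 1: insert d.com -> 10.0.0.3 (expiry=0+3=3). clock=0
Op 2: tick 1 -> clock=1.
Op 3: tick 1 -> clock=2.
Op 4: insert d.com -> 10.0.0.2 (expiry=2+7=9). clock=2
Op 5: insert a.com -> 10.0.0.2 (expiry=2+2=4). clock=2
Op 6: insert d.com -> 10.0.0.3 (expiry=2+10=12). clock=2
Op 7: tick 1 -> clock=3.
Op 8: tick 2 -> clock=5. purged={a.com}
Op 9: insert b.com -> 10.0.0.1 (expiry=5+3=8). clock=5
Op 10: tick 2 -> clock=7.
Op 11: insert c.com -> 10.0.0.2 (expiry=7+8=15). clock=7
Op 12: insert a.com -> 10.0.0.2 (expiry=7+1=8). clock=7
Op 13: insert b.com -> 10.0.0.2 (expiry=7+3=10). clock=7
Op 14: insert a.com -> 10.0.0.3 (expiry=7+8=15). clock=7
Op 15: tick 1 -> clock=8.
Op 16: tick 1 -> clock=9.
Op 17: tick 1 -> clock=10. purged={b.com}
Op 18: insert b.com -> 10.0.0.3 (expiry=10+12=22). clock=10
Op 19: tick 2 -> clock=12. purged={d.com}
Op 20: tick 2 -> clock=14.
Op 21: insert c.com -> 10.0.0.1 (expiry=14+7=21). clock=14
Op 22: tick 1 -> clock=15. purged={a.com}
Op 23: tick 2 -> clock=17.
Final clock = 17
Final cache (unexpired): {b.com,c.com} -> size=2

Answer: clock=17 cache_size=2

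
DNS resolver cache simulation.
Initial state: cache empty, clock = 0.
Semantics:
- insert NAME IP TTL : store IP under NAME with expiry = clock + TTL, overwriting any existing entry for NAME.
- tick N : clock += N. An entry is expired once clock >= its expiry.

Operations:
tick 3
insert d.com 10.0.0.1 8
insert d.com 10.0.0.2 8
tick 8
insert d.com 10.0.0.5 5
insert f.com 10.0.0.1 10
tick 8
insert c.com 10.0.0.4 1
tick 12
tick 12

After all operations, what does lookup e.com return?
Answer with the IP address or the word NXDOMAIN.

Op 1: tick 3 -> clock=3.
Op 2: insert d.com -> 10.0.0.1 (expiry=3+8=11). clock=3
Op 3: insert d.com -> 10.0.0.2 (expiry=3+8=11). clock=3
Op 4: tick 8 -> clock=11. purged={d.com}
Op 5: insert d.com -> 10.0.0.5 (expiry=11+5=16). clock=11
Op 6: insert f.com -> 10.0.0.1 (expiry=11+10=21). clock=11
Op 7: tick 8 -> clock=19. purged={d.com}
Op 8: insert c.com -> 10.0.0.4 (expiry=19+1=20). clock=19
Op 9: tick 12 -> clock=31. purged={c.com,f.com}
Op 10: tick 12 -> clock=43.
lookup e.com: not in cache (expired or never inserted)

Answer: NXDOMAIN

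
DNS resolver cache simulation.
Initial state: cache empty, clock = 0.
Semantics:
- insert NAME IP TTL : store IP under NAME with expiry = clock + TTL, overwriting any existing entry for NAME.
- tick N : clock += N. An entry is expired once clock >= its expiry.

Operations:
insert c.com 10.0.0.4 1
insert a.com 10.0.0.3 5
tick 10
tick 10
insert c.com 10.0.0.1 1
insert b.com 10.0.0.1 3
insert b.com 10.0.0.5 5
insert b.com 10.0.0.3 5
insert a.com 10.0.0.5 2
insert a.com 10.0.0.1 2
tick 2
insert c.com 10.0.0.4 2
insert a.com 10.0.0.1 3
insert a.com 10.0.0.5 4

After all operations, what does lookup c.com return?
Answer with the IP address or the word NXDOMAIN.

Op 1: insert c.com -> 10.0.0.4 (expiry=0+1=1). clock=0
Op 2: insert a.com -> 10.0.0.3 (expiry=0+5=5). clock=0
Op 3: tick 10 -> clock=10. purged={a.com,c.com}
Op 4: tick 10 -> clock=20.
Op 5: insert c.com -> 10.0.0.1 (expiry=20+1=21). clock=20
Op 6: insert b.com -> 10.0.0.1 (expiry=20+3=23). clock=20
Op 7: insert b.com -> 10.0.0.5 (expiry=20+5=25). clock=20
Op 8: insert b.com -> 10.0.0.3 (expiry=20+5=25). clock=20
Op 9: insert a.com -> 10.0.0.5 (expiry=20+2=22). clock=20
Op 10: insert a.com -> 10.0.0.1 (expiry=20+2=22). clock=20
Op 11: tick 2 -> clock=22. purged={a.com,c.com}
Op 12: insert c.com -> 10.0.0.4 (expiry=22+2=24). clock=22
Op 13: insert a.com -> 10.0.0.1 (expiry=22+3=25). clock=22
Op 14: insert a.com -> 10.0.0.5 (expiry=22+4=26). clock=22
lookup c.com: present, ip=10.0.0.4 expiry=24 > clock=22

Answer: 10.0.0.4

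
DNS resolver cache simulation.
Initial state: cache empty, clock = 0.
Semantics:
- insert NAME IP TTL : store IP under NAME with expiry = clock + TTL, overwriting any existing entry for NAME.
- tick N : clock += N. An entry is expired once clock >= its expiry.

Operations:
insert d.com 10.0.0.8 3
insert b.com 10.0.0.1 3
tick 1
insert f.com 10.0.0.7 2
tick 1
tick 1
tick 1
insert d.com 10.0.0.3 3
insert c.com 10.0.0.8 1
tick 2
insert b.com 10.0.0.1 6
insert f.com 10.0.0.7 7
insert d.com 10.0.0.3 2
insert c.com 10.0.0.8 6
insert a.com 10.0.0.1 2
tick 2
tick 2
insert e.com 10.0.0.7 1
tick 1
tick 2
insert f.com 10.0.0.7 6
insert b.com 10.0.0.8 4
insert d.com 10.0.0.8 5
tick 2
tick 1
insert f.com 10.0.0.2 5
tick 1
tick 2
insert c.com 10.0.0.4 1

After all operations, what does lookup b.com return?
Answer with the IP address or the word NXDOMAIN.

Op 1: insert d.com -> 10.0.0.8 (expiry=0+3=3). clock=0
Op 2: insert b.com -> 10.0.0.1 (expiry=0+3=3). clock=0
Op 3: tick 1 -> clock=1.
Op 4: insert f.com -> 10.0.0.7 (expiry=1+2=3). clock=1
Op 5: tick 1 -> clock=2.
Op 6: tick 1 -> clock=3. purged={b.com,d.com,f.com}
Op 7: tick 1 -> clock=4.
Op 8: insert d.com -> 10.0.0.3 (expiry=4+3=7). clock=4
Op 9: insert c.com -> 10.0.0.8 (expiry=4+1=5). clock=4
Op 10: tick 2 -> clock=6. purged={c.com}
Op 11: insert b.com -> 10.0.0.1 (expiry=6+6=12). clock=6
Op 12: insert f.com -> 10.0.0.7 (expiry=6+7=13). clock=6
Op 13: insert d.com -> 10.0.0.3 (expiry=6+2=8). clock=6
Op 14: insert c.com -> 10.0.0.8 (expiry=6+6=12). clock=6
Op 15: insert a.com -> 10.0.0.1 (expiry=6+2=8). clock=6
Op 16: tick 2 -> clock=8. purged={a.com,d.com}
Op 17: tick 2 -> clock=10.
Op 18: insert e.com -> 10.0.0.7 (expiry=10+1=11). clock=10
Op 19: tick 1 -> clock=11. purged={e.com}
Op 20: tick 2 -> clock=13. purged={b.com,c.com,f.com}
Op 21: insert f.com -> 10.0.0.7 (expiry=13+6=19). clock=13
Op 22: insert b.com -> 10.0.0.8 (expiry=13+4=17). clock=13
Op 23: insert d.com -> 10.0.0.8 (expiry=13+5=18). clock=13
Op 24: tick 2 -> clock=15.
Op 25: tick 1 -> clock=16.
Op 26: insert f.com -> 10.0.0.2 (expiry=16+5=21). clock=16
Op 27: tick 1 -> clock=17. purged={b.com}
Op 28: tick 2 -> clock=19. purged={d.com}
Op 29: insert c.com -> 10.0.0.4 (expiry=19+1=20). clock=19
lookup b.com: not in cache (expired or never inserted)

Answer: NXDOMAIN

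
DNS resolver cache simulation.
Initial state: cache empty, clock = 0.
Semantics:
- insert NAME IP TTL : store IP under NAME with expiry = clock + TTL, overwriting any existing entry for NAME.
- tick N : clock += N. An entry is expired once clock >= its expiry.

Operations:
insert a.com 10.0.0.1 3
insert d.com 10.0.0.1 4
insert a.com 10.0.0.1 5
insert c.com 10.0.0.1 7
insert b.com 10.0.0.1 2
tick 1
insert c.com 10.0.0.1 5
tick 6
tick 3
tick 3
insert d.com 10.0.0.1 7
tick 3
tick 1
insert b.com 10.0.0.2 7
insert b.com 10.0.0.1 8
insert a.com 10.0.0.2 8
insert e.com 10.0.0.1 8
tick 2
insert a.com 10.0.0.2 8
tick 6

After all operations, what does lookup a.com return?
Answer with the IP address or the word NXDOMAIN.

Op 1: insert a.com -> 10.0.0.1 (expiry=0+3=3). clock=0
Op 2: insert d.com -> 10.0.0.1 (expiry=0+4=4). clock=0
Op 3: insert a.com -> 10.0.0.1 (expiry=0+5=5). clock=0
Op 4: insert c.com -> 10.0.0.1 (expiry=0+7=7). clock=0
Op 5: insert b.com -> 10.0.0.1 (expiry=0+2=2). clock=0
Op 6: tick 1 -> clock=1.
Op 7: insert c.com -> 10.0.0.1 (expiry=1+5=6). clock=1
Op 8: tick 6 -> clock=7. purged={a.com,b.com,c.com,d.com}
Op 9: tick 3 -> clock=10.
Op 10: tick 3 -> clock=13.
Op 11: insert d.com -> 10.0.0.1 (expiry=13+7=20). clock=13
Op 12: tick 3 -> clock=16.
Op 13: tick 1 -> clock=17.
Op 14: insert b.com -> 10.0.0.2 (expiry=17+7=24). clock=17
Op 15: insert b.com -> 10.0.0.1 (expiry=17+8=25). clock=17
Op 16: insert a.com -> 10.0.0.2 (expiry=17+8=25). clock=17
Op 17: insert e.com -> 10.0.0.1 (expiry=17+8=25). clock=17
Op 18: tick 2 -> clock=19.
Op 19: insert a.com -> 10.0.0.2 (expiry=19+8=27). clock=19
Op 20: tick 6 -> clock=25. purged={b.com,d.com,e.com}
lookup a.com: present, ip=10.0.0.2 expiry=27 > clock=25

Answer: 10.0.0.2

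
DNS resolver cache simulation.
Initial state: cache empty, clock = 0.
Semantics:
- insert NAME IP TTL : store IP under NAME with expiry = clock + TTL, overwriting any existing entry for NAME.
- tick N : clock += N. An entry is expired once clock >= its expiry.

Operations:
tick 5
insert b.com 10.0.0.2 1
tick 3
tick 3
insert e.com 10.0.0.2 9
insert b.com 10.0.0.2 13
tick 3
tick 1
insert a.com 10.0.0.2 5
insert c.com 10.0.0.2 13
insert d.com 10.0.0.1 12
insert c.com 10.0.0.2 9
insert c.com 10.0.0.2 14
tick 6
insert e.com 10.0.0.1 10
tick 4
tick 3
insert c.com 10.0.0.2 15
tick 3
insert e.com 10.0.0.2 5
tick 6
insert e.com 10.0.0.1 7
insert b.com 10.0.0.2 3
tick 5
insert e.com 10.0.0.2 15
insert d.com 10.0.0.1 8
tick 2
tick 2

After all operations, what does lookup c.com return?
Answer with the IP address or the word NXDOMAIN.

Op 1: tick 5 -> clock=5.
Op 2: insert b.com -> 10.0.0.2 (expiry=5+1=6). clock=5
Op 3: tick 3 -> clock=8. purged={b.com}
Op 4: tick 3 -> clock=11.
Op 5: insert e.com -> 10.0.0.2 (expiry=11+9=20). clock=11
Op 6: insert b.com -> 10.0.0.2 (expiry=11+13=24). clock=11
Op 7: tick 3 -> clock=14.
Op 8: tick 1 -> clock=15.
Op 9: insert a.com -> 10.0.0.2 (expiry=15+5=20). clock=15
Op 10: insert c.com -> 10.0.0.2 (expiry=15+13=28). clock=15
Op 11: insert d.com -> 10.0.0.1 (expiry=15+12=27). clock=15
Op 12: insert c.com -> 10.0.0.2 (expiry=15+9=24). clock=15
Op 13: insert c.com -> 10.0.0.2 (expiry=15+14=29). clock=15
Op 14: tick 6 -> clock=21. purged={a.com,e.com}
Op 15: insert e.com -> 10.0.0.1 (expiry=21+10=31). clock=21
Op 16: tick 4 -> clock=25. purged={b.com}
Op 17: tick 3 -> clock=28. purged={d.com}
Op 18: insert c.com -> 10.0.0.2 (expiry=28+15=43). clock=28
Op 19: tick 3 -> clock=31. purged={e.com}
Op 20: insert e.com -> 10.0.0.2 (expiry=31+5=36). clock=31
Op 21: tick 6 -> clock=37. purged={e.com}
Op 22: insert e.com -> 10.0.0.1 (expiry=37+7=44). clock=37
Op 23: insert b.com -> 10.0.0.2 (expiry=37+3=40). clock=37
Op 24: tick 5 -> clock=42. purged={b.com}
Op 25: insert e.com -> 10.0.0.2 (expiry=42+15=57). clock=42
Op 26: insert d.com -> 10.0.0.1 (expiry=42+8=50). clock=42
Op 27: tick 2 -> clock=44. purged={c.com}
Op 28: tick 2 -> clock=46.
lookup c.com: not in cache (expired or never inserted)

Answer: NXDOMAIN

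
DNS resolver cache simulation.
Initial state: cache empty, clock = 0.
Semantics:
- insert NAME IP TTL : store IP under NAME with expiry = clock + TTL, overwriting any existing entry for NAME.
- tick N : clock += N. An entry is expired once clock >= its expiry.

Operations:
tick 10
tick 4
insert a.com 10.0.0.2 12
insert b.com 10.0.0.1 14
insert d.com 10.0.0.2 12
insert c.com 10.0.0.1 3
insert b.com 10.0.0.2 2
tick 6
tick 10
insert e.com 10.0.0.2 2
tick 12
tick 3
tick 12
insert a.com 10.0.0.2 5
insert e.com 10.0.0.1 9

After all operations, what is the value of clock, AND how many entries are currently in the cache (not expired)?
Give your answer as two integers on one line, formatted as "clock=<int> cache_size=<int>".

Op 1: tick 10 -> clock=10.
Op 2: tick 4 -> clock=14.
Op 3: insert a.com -> 10.0.0.2 (expiry=14+12=26). clock=14
Op 4: insert b.com -> 10.0.0.1 (expiry=14+14=28). clock=14
Op 5: insert d.com -> 10.0.0.2 (expiry=14+12=26). clock=14
Op 6: insert c.com -> 10.0.0.1 (expiry=14+3=17). clock=14
Op 7: insert b.com -> 10.0.0.2 (expiry=14+2=16). clock=14
Op 8: tick 6 -> clock=20. purged={b.com,c.com}
Op 9: tick 10 -> clock=30. purged={a.com,d.com}
Op 10: insert e.com -> 10.0.0.2 (expiry=30+2=32). clock=30
Op 11: tick 12 -> clock=42. purged={e.com}
Op 12: tick 3 -> clock=45.
Op 13: tick 12 -> clock=57.
Op 14: insert a.com -> 10.0.0.2 (expiry=57+5=62). clock=57
Op 15: insert e.com -> 10.0.0.1 (expiry=57+9=66). clock=57
Final clock = 57
Final cache (unexpired): {a.com,e.com} -> size=2

Answer: clock=57 cache_size=2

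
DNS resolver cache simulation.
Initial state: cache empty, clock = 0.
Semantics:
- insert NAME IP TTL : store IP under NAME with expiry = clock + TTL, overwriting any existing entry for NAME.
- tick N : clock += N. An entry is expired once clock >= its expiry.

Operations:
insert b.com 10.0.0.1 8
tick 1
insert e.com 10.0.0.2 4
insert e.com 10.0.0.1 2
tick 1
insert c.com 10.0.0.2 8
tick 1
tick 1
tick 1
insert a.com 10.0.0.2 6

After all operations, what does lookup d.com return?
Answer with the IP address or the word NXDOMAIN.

Answer: NXDOMAIN

Derivation:
Op 1: insert b.com -> 10.0.0.1 (expiry=0+8=8). clock=0
Op 2: tick 1 -> clock=1.
Op 3: insert e.com -> 10.0.0.2 (expiry=1+4=5). clock=1
Op 4: insert e.com -> 10.0.0.1 (expiry=1+2=3). clock=1
Op 5: tick 1 -> clock=2.
Op 6: insert c.com -> 10.0.0.2 (expiry=2+8=10). clock=2
Op 7: tick 1 -> clock=3. purged={e.com}
Op 8: tick 1 -> clock=4.
Op 9: tick 1 -> clock=5.
Op 10: insert a.com -> 10.0.0.2 (expiry=5+6=11). clock=5
lookup d.com: not in cache (expired or never inserted)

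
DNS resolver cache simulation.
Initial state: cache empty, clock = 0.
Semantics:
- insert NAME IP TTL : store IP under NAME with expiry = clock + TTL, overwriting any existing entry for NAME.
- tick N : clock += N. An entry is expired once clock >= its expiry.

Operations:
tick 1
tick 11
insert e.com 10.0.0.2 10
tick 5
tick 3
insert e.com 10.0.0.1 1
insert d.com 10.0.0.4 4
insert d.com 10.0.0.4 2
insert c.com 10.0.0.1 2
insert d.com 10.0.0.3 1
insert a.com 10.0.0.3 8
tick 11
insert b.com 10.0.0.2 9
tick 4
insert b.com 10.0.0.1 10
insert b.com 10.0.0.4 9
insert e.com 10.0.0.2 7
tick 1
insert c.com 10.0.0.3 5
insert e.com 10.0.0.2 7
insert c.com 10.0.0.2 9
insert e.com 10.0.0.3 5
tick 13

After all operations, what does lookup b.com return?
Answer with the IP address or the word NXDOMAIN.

Op 1: tick 1 -> clock=1.
Op 2: tick 11 -> clock=12.
Op 3: insert e.com -> 10.0.0.2 (expiry=12+10=22). clock=12
Op 4: tick 5 -> clock=17.
Op 5: tick 3 -> clock=20.
Op 6: insert e.com -> 10.0.0.1 (expiry=20+1=21). clock=20
Op 7: insert d.com -> 10.0.0.4 (expiry=20+4=24). clock=20
Op 8: insert d.com -> 10.0.0.4 (expiry=20+2=22). clock=20
Op 9: insert c.com -> 10.0.0.1 (expiry=20+2=22). clock=20
Op 10: insert d.com -> 10.0.0.3 (expiry=20+1=21). clock=20
Op 11: insert a.com -> 10.0.0.3 (expiry=20+8=28). clock=20
Op 12: tick 11 -> clock=31. purged={a.com,c.com,d.com,e.com}
Op 13: insert b.com -> 10.0.0.2 (expiry=31+9=40). clock=31
Op 14: tick 4 -> clock=35.
Op 15: insert b.com -> 10.0.0.1 (expiry=35+10=45). clock=35
Op 16: insert b.com -> 10.0.0.4 (expiry=35+9=44). clock=35
Op 17: insert e.com -> 10.0.0.2 (expiry=35+7=42). clock=35
Op 18: tick 1 -> clock=36.
Op 19: insert c.com -> 10.0.0.3 (expiry=36+5=41). clock=36
Op 20: insert e.com -> 10.0.0.2 (expiry=36+7=43). clock=36
Op 21: insert c.com -> 10.0.0.2 (expiry=36+9=45). clock=36
Op 22: insert e.com -> 10.0.0.3 (expiry=36+5=41). clock=36
Op 23: tick 13 -> clock=49. purged={b.com,c.com,e.com}
lookup b.com: not in cache (expired or never inserted)

Answer: NXDOMAIN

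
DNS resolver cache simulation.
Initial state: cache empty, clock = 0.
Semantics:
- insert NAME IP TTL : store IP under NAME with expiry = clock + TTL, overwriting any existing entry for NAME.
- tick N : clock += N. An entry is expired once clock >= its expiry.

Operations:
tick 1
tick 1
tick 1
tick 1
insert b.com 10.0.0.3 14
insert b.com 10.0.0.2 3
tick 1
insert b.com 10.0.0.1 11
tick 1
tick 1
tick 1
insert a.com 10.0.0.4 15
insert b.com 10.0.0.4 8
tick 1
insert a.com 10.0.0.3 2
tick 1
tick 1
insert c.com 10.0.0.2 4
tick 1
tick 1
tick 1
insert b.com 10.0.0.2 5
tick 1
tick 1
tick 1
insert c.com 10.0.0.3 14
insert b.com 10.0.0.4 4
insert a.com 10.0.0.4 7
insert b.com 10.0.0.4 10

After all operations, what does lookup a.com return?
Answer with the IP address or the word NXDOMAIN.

Op 1: tick 1 -> clock=1.
Op 2: tick 1 -> clock=2.
Op 3: tick 1 -> clock=3.
Op 4: tick 1 -> clock=4.
Op 5: insert b.com -> 10.0.0.3 (expiry=4+14=18). clock=4
Op 6: insert b.com -> 10.0.0.2 (expiry=4+3=7). clock=4
Op 7: tick 1 -> clock=5.
Op 8: insert b.com -> 10.0.0.1 (expiry=5+11=16). clock=5
Op 9: tick 1 -> clock=6.
Op 10: tick 1 -> clock=7.
Op 11: tick 1 -> clock=8.
Op 12: insert a.com -> 10.0.0.4 (expiry=8+15=23). clock=8
Op 13: insert b.com -> 10.0.0.4 (expiry=8+8=16). clock=8
Op 14: tick 1 -> clock=9.
Op 15: insert a.com -> 10.0.0.3 (expiry=9+2=11). clock=9
Op 16: tick 1 -> clock=10.
Op 17: tick 1 -> clock=11. purged={a.com}
Op 18: insert c.com -> 10.0.0.2 (expiry=11+4=15). clock=11
Op 19: tick 1 -> clock=12.
Op 20: tick 1 -> clock=13.
Op 21: tick 1 -> clock=14.
Op 22: insert b.com -> 10.0.0.2 (expiry=14+5=19). clock=14
Op 23: tick 1 -> clock=15. purged={c.com}
Op 24: tick 1 -> clock=16.
Op 25: tick 1 -> clock=17.
Op 26: insert c.com -> 10.0.0.3 (expiry=17+14=31). clock=17
Op 27: insert b.com -> 10.0.0.4 (expiry=17+4=21). clock=17
Op 28: insert a.com -> 10.0.0.4 (expiry=17+7=24). clock=17
Op 29: insert b.com -> 10.0.0.4 (expiry=17+10=27). clock=17
lookup a.com: present, ip=10.0.0.4 expiry=24 > clock=17

Answer: 10.0.0.4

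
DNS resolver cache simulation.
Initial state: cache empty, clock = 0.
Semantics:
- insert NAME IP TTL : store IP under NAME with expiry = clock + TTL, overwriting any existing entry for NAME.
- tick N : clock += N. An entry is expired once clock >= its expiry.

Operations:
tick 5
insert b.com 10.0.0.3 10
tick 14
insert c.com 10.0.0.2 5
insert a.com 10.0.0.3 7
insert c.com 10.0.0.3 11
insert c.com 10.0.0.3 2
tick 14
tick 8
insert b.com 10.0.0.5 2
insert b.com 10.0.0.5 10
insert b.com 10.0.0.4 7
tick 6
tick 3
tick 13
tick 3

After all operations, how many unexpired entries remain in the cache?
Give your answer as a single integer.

Answer: 0

Derivation:
Op 1: tick 5 -> clock=5.
Op 2: insert b.com -> 10.0.0.3 (expiry=5+10=15). clock=5
Op 3: tick 14 -> clock=19. purged={b.com}
Op 4: insert c.com -> 10.0.0.2 (expiry=19+5=24). clock=19
Op 5: insert a.com -> 10.0.0.3 (expiry=19+7=26). clock=19
Op 6: insert c.com -> 10.0.0.3 (expiry=19+11=30). clock=19
Op 7: insert c.com -> 10.0.0.3 (expiry=19+2=21). clock=19
Op 8: tick 14 -> clock=33. purged={a.com,c.com}
Op 9: tick 8 -> clock=41.
Op 10: insert b.com -> 10.0.0.5 (expiry=41+2=43). clock=41
Op 11: insert b.com -> 10.0.0.5 (expiry=41+10=51). clock=41
Op 12: insert b.com -> 10.0.0.4 (expiry=41+7=48). clock=41
Op 13: tick 6 -> clock=47.
Op 14: tick 3 -> clock=50. purged={b.com}
Op 15: tick 13 -> clock=63.
Op 16: tick 3 -> clock=66.
Final cache (unexpired): {} -> size=0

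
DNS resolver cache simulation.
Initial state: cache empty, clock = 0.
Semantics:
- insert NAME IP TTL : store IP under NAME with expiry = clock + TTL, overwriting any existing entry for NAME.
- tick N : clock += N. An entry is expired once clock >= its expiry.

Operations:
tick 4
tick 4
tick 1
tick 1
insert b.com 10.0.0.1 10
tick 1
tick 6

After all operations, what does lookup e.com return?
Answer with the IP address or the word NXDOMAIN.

Op 1: tick 4 -> clock=4.
Op 2: tick 4 -> clock=8.
Op 3: tick 1 -> clock=9.
Op 4: tick 1 -> clock=10.
Op 5: insert b.com -> 10.0.0.1 (expiry=10+10=20). clock=10
Op 6: tick 1 -> clock=11.
Op 7: tick 6 -> clock=17.
lookup e.com: not in cache (expired or never inserted)

Answer: NXDOMAIN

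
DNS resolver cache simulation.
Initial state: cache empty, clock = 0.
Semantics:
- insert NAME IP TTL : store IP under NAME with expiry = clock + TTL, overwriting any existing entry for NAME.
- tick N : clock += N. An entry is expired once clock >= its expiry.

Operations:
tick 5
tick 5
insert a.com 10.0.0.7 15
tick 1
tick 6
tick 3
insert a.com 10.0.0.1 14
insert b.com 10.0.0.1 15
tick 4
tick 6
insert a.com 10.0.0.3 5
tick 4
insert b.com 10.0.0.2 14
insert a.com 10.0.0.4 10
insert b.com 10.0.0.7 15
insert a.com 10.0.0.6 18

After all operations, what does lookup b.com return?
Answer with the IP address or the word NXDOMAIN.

Answer: 10.0.0.7

Derivation:
Op 1: tick 5 -> clock=5.
Op 2: tick 5 -> clock=10.
Op 3: insert a.com -> 10.0.0.7 (expiry=10+15=25). clock=10
Op 4: tick 1 -> clock=11.
Op 5: tick 6 -> clock=17.
Op 6: tick 3 -> clock=20.
Op 7: insert a.com -> 10.0.0.1 (expiry=20+14=34). clock=20
Op 8: insert b.com -> 10.0.0.1 (expiry=20+15=35). clock=20
Op 9: tick 4 -> clock=24.
Op 10: tick 6 -> clock=30.
Op 11: insert a.com -> 10.0.0.3 (expiry=30+5=35). clock=30
Op 12: tick 4 -> clock=34.
Op 13: insert b.com -> 10.0.0.2 (expiry=34+14=48). clock=34
Op 14: insert a.com -> 10.0.0.4 (expiry=34+10=44). clock=34
Op 15: insert b.com -> 10.0.0.7 (expiry=34+15=49). clock=34
Op 16: insert a.com -> 10.0.0.6 (expiry=34+18=52). clock=34
lookup b.com: present, ip=10.0.0.7 expiry=49 > clock=34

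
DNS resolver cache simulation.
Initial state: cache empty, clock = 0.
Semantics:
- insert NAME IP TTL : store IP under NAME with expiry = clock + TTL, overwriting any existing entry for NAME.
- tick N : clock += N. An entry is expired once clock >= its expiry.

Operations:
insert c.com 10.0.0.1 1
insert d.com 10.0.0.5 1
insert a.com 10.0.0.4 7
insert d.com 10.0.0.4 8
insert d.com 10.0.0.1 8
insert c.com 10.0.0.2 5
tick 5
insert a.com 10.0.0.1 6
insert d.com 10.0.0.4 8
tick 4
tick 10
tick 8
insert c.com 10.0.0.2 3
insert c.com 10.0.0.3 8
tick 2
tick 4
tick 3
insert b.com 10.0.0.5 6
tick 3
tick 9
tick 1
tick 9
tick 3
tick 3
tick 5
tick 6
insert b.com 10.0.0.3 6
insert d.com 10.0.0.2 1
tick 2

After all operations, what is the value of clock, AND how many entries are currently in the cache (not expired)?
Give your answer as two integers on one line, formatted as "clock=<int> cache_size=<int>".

Answer: clock=77 cache_size=1

Derivation:
Op 1: insert c.com -> 10.0.0.1 (expiry=0+1=1). clock=0
Op 2: insert d.com -> 10.0.0.5 (expiry=0+1=1). clock=0
Op 3: insert a.com -> 10.0.0.4 (expiry=0+7=7). clock=0
Op 4: insert d.com -> 10.0.0.4 (expiry=0+8=8). clock=0
Op 5: insert d.com -> 10.0.0.1 (expiry=0+8=8). clock=0
Op 6: insert c.com -> 10.0.0.2 (expiry=0+5=5). clock=0
Op 7: tick 5 -> clock=5. purged={c.com}
Op 8: insert a.com -> 10.0.0.1 (expiry=5+6=11). clock=5
Op 9: insert d.com -> 10.0.0.4 (expiry=5+8=13). clock=5
Op 10: tick 4 -> clock=9.
Op 11: tick 10 -> clock=19. purged={a.com,d.com}
Op 12: tick 8 -> clock=27.
Op 13: insert c.com -> 10.0.0.2 (expiry=27+3=30). clock=27
Op 14: insert c.com -> 10.0.0.3 (expiry=27+8=35). clock=27
Op 15: tick 2 -> clock=29.
Op 16: tick 4 -> clock=33.
Op 17: tick 3 -> clock=36. purged={c.com}
Op 18: insert b.com -> 10.0.0.5 (expiry=36+6=42). clock=36
Op 19: tick 3 -> clock=39.
Op 20: tick 9 -> clock=48. purged={b.com}
Op 21: tick 1 -> clock=49.
Op 22: tick 9 -> clock=58.
Op 23: tick 3 -> clock=61.
Op 24: tick 3 -> clock=64.
Op 25: tick 5 -> clock=69.
Op 26: tick 6 -> clock=75.
Op 27: insert b.com -> 10.0.0.3 (expiry=75+6=81). clock=75
Op 28: insert d.com -> 10.0.0.2 (expiry=75+1=76). clock=75
Op 29: tick 2 -> clock=77. purged={d.com}
Final clock = 77
Final cache (unexpired): {b.com} -> size=1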